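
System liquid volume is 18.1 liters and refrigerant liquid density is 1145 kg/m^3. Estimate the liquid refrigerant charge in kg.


Charge = V * rho / 1000
Charge = 18.1 * 1145 / 1000
Charge = 20.72 kg

20.72


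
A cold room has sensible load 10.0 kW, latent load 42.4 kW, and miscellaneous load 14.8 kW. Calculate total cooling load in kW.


Q_total = Q_s + Q_l + Q_misc
Q_total = 10.0 + 42.4 + 14.8
Q_total = 67.2 kW

67.2


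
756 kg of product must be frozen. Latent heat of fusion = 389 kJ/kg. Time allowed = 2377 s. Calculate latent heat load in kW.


Q_lat = m * h_fg / t
Q_lat = 756 * 389 / 2377
Q_lat = 123.72 kW

123.72


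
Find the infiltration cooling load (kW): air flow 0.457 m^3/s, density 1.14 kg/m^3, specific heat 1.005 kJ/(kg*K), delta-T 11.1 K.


Q = V_dot * rho * cp * dT
Q = 0.457 * 1.14 * 1.005 * 11.1
Q = 5.812 kW

5.812


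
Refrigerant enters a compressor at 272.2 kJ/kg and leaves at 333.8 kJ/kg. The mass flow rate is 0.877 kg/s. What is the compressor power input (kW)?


dh = 333.8 - 272.2 = 61.6 kJ/kg
W = m_dot * dh = 0.877 * 61.6 = 54.02 kW

54.02


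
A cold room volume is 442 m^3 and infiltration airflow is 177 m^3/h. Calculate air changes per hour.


ACH = flow / volume
ACH = 177 / 442
ACH = 0.4

0.4


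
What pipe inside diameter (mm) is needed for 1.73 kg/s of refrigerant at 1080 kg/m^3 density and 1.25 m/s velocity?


A = m_dot / (rho * v) = 1.73 / (1080 * 1.25) = 0.001281481481 m^2
d = sqrt(4*A/pi) * 1000
d = 40.4 mm

40.4


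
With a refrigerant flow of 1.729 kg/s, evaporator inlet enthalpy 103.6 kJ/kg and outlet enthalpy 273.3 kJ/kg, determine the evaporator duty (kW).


dh = 273.3 - 103.6 = 169.7 kJ/kg
Q_evap = m_dot * dh = 1.729 * 169.7
Q_evap = 293.41 kW

293.41


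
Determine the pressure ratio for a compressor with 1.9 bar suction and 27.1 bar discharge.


PR = P_high / P_low
PR = 27.1 / 1.9
PR = 14.263

14.263


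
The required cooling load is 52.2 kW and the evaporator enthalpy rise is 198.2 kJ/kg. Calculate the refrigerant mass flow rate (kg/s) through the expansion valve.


m_dot = Q / dh
m_dot = 52.2 / 198.2
m_dot = 0.2634 kg/s

0.2634


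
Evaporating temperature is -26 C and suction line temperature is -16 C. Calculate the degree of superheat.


Superheat = T_suction - T_evap
Superheat = -16 - (-26)
Superheat = 10 K

10


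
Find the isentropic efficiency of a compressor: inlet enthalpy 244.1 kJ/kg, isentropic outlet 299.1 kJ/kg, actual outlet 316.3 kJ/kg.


dh_ideal = 299.1 - 244.1 = 55.0 kJ/kg
dh_actual = 316.3 - 244.1 = 72.2 kJ/kg
eta_s = dh_ideal / dh_actual = 55.0 / 72.2
eta_s = 0.7618

0.7618


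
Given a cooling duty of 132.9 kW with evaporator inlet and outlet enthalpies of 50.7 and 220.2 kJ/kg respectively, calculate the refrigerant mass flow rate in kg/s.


dh = 220.2 - 50.7 = 169.5 kJ/kg
m_dot = Q / dh = 132.9 / 169.5 = 0.7841 kg/s

0.7841


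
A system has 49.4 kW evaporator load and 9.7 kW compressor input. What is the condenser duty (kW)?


Q_cond = Q_evap + W
Q_cond = 49.4 + 9.7
Q_cond = 59.1 kW

59.1


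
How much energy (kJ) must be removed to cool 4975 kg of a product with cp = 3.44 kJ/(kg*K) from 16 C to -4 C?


dT = 16 - (-4) = 20 K
Q = m * cp * dT = 4975 * 3.44 * 20
Q = 342280 kJ

342280


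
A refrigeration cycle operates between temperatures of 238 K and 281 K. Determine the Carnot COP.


dT = 281 - 238 = 43 K
COP_carnot = T_cold / dT = 238 / 43
COP_carnot = 5.535

5.535


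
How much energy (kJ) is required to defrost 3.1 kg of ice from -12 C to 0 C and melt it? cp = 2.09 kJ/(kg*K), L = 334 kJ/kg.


Sensible heat = cp * dT = 2.09 * 12 = 25.08 kJ/kg
Total per kg = 25.08 + 334 = 359.08 kJ/kg
Q = m * total = 3.1 * 359.08
Q = 1113.1 kJ

1113.1


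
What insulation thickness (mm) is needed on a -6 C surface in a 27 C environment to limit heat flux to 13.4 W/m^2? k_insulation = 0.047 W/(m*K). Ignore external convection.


dT = 27 - (-6) = 33 K
thickness = k * dT / q_max * 1000
thickness = 0.047 * 33 / 13.4 * 1000
thickness = 115.7 mm

115.7


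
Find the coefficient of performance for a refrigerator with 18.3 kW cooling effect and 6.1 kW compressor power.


COP = Q_evap / W
COP = 18.3 / 6.1
COP = 3.0

3.0


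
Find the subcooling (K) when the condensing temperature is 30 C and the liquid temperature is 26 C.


Subcooling = T_cond - T_liquid
Subcooling = 30 - 26
Subcooling = 4 K

4


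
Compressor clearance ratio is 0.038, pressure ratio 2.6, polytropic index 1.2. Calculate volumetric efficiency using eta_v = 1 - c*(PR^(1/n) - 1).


PR^(1/n) = 2.6^(1/1.2) = 2.21723193
eta_v = 1 - 0.038 * (2.21723193 - 1)
eta_v = 0.9537

0.9537


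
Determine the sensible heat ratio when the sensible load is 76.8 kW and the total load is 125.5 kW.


SHR = Q_sensible / Q_total
SHR = 76.8 / 125.5
SHR = 0.612

0.612


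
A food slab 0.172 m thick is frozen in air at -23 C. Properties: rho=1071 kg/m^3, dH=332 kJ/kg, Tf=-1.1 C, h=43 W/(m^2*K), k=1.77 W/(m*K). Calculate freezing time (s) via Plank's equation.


dT = -1.1 - (-23) = 21.9 K
term1 = a/(2h) = 0.172/(2*43) = 0.002
term2 = a^2/(8k) = 0.172^2/(8*1.77) = 0.002089265537
t = rho*dH*1000/dT * (term1 + term2)
t = 1071*332*1000/21.9 * (0.002 + 0.002089265537)
t = 66394 s

66394


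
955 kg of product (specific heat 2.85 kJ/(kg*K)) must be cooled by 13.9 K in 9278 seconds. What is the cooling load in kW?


Q = m * cp * dT / t
Q = 955 * 2.85 * 13.9 / 9278
Q = 4.078 kW

4.078


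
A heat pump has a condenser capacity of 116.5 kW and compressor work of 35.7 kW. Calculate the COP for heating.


COP_hp = Q_cond / W
COP_hp = 116.5 / 35.7
COP_hp = 3.263

3.263


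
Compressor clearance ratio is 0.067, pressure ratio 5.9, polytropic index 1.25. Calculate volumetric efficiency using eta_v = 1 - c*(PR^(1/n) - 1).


PR^(1/n) = 5.9^(1/1.25) = 4.13696274
eta_v = 1 - 0.067 * (4.13696274 - 1)
eta_v = 0.7898

0.7898


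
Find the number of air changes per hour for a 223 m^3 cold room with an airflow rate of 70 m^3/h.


ACH = flow / volume
ACH = 70 / 223
ACH = 0.314

0.314


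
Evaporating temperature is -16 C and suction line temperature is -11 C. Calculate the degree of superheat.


Superheat = T_suction - T_evap
Superheat = -11 - (-16)
Superheat = 5 K

5


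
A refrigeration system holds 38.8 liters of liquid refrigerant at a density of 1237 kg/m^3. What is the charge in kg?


Charge = V * rho / 1000
Charge = 38.8 * 1237 / 1000
Charge = 48.0 kg

48.0


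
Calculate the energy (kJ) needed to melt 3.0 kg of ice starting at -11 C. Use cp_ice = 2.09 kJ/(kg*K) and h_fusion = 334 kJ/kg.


Sensible heat = cp * dT = 2.09 * 11 = 22.99 kJ/kg
Total per kg = 22.99 + 334 = 356.99 kJ/kg
Q = m * total = 3.0 * 356.99
Q = 1071.0 kJ

1071.0


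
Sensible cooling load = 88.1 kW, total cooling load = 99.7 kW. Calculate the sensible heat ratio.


SHR = Q_sensible / Q_total
SHR = 88.1 / 99.7
SHR = 0.884

0.884


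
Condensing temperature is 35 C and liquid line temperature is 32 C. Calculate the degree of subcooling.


Subcooling = T_cond - T_liquid
Subcooling = 35 - 32
Subcooling = 3 K

3


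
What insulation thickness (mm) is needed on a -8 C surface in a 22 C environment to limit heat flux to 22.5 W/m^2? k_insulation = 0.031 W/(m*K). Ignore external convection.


dT = 22 - (-8) = 30 K
thickness = k * dT / q_max * 1000
thickness = 0.031 * 30 / 22.5 * 1000
thickness = 41.3 mm

41.3


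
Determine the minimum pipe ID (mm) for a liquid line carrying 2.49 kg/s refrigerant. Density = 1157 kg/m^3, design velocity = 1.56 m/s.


A = m_dot / (rho * v) = 2.49 / (1157 * 1.56) = 0.001379562529 m^2
d = sqrt(4*A/pi) * 1000
d = 41.9 mm

41.9


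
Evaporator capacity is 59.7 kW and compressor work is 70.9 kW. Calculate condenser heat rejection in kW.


Q_cond = Q_evap + W
Q_cond = 59.7 + 70.9
Q_cond = 130.6 kW

130.6


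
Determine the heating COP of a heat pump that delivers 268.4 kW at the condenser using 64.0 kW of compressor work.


COP_hp = Q_cond / W
COP_hp = 268.4 / 64.0
COP_hp = 4.194

4.194


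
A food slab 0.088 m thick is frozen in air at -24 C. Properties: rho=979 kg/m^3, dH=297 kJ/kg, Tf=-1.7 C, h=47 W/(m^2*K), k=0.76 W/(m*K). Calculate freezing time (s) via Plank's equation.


dT = -1.7 - (-24) = 22.3 K
term1 = a/(2h) = 0.088/(2*47) = 0.0009361702128
term2 = a^2/(8k) = 0.088^2/(8*0.76) = 0.001273684211
t = rho*dH*1000/dT * (term1 + term2)
t = 979*297*1000/22.3 * (0.0009361702128 + 0.001273684211)
t = 28814 s

28814


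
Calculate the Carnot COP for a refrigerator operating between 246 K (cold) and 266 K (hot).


dT = 266 - 246 = 20 K
COP_carnot = T_cold / dT = 246 / 20
COP_carnot = 12.3

12.3


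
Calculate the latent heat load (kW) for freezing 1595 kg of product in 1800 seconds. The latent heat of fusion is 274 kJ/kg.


Q_lat = m * h_fg / t
Q_lat = 1595 * 274 / 1800
Q_lat = 242.79 kW

242.79


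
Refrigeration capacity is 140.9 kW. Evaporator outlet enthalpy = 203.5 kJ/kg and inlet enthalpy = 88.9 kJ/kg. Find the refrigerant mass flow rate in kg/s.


dh = 203.5 - 88.9 = 114.6 kJ/kg
m_dot = Q / dh = 140.9 / 114.6 = 1.2295 kg/s

1.2295


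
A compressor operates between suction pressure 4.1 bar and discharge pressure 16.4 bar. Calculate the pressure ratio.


PR = P_high / P_low
PR = 16.4 / 4.1
PR = 4.0

4.0


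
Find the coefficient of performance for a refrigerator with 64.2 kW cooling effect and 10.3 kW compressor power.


COP = Q_evap / W
COP = 64.2 / 10.3
COP = 6.233

6.233


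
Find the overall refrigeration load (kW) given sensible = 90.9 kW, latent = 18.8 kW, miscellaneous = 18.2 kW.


Q_total = Q_s + Q_l + Q_misc
Q_total = 90.9 + 18.8 + 18.2
Q_total = 127.9 kW

127.9


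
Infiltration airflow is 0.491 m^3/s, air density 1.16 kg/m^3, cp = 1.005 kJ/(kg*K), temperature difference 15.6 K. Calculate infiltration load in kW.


Q = V_dot * rho * cp * dT
Q = 0.491 * 1.16 * 1.005 * 15.6
Q = 8.93 kW

8.93


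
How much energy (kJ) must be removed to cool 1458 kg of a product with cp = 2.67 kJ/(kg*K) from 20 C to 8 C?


dT = 20 - (8) = 12 K
Q = m * cp * dT = 1458 * 2.67 * 12
Q = 46714 kJ

46714


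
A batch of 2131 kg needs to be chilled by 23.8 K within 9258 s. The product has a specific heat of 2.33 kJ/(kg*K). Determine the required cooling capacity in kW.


Q = m * cp * dT / t
Q = 2131 * 2.33 * 23.8 / 9258
Q = 12.764 kW

12.764


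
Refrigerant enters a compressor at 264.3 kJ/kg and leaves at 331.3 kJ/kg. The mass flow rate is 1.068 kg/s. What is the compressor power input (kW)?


dh = 331.3 - 264.3 = 67.0 kJ/kg
W = m_dot * dh = 1.068 * 67.0 = 71.56 kW

71.56


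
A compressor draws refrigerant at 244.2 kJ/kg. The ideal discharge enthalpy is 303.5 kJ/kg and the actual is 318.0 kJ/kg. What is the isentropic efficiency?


dh_ideal = 303.5 - 244.2 = 59.3 kJ/kg
dh_actual = 318.0 - 244.2 = 73.8 kJ/kg
eta_s = dh_ideal / dh_actual = 59.3 / 73.8
eta_s = 0.8035

0.8035


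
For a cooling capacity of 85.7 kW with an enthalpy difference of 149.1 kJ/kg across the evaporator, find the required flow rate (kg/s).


m_dot = Q / dh
m_dot = 85.7 / 149.1
m_dot = 0.5748 kg/s

0.5748


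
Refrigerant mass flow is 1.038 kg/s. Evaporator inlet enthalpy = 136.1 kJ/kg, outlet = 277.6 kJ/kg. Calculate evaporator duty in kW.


dh = 277.6 - 136.1 = 141.5 kJ/kg
Q_evap = m_dot * dh = 1.038 * 141.5
Q_evap = 146.88 kW

146.88


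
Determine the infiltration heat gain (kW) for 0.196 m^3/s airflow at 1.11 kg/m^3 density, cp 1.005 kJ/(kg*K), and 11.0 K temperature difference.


Q = V_dot * rho * cp * dT
Q = 0.196 * 1.11 * 1.005 * 11.0
Q = 2.405 kW

2.405


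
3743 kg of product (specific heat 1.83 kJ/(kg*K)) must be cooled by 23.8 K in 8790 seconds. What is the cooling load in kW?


Q = m * cp * dT / t
Q = 3743 * 1.83 * 23.8 / 8790
Q = 18.546 kW

18.546


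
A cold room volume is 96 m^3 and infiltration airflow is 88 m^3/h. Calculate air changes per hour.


ACH = flow / volume
ACH = 88 / 96
ACH = 0.917

0.917


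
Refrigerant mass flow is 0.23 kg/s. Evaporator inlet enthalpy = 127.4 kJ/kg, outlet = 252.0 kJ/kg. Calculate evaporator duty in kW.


dh = 252.0 - 127.4 = 124.6 kJ/kg
Q_evap = m_dot * dh = 0.23 * 124.6
Q_evap = 28.66 kW

28.66


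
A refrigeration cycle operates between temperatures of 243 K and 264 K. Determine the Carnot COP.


dT = 264 - 243 = 21 K
COP_carnot = T_cold / dT = 243 / 21
COP_carnot = 11.571

11.571


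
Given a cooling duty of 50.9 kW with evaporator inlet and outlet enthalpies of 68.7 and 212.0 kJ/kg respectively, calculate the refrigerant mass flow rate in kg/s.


dh = 212.0 - 68.7 = 143.3 kJ/kg
m_dot = Q / dh = 50.9 / 143.3 = 0.3552 kg/s

0.3552


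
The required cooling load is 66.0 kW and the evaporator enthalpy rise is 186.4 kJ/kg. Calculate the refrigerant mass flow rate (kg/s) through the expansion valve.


m_dot = Q / dh
m_dot = 66.0 / 186.4
m_dot = 0.3541 kg/s

0.3541


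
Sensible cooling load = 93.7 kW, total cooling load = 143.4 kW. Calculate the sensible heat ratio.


SHR = Q_sensible / Q_total
SHR = 93.7 / 143.4
SHR = 0.653

0.653


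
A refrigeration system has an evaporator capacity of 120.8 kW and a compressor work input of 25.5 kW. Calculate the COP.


COP = Q_evap / W
COP = 120.8 / 25.5
COP = 4.737

4.737


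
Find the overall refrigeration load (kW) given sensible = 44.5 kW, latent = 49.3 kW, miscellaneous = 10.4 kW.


Q_total = Q_s + Q_l + Q_misc
Q_total = 44.5 + 49.3 + 10.4
Q_total = 104.2 kW

104.2


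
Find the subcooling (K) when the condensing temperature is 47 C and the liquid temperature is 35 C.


Subcooling = T_cond - T_liquid
Subcooling = 47 - 35
Subcooling = 12 K

12


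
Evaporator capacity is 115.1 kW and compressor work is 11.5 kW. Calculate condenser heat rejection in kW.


Q_cond = Q_evap + W
Q_cond = 115.1 + 11.5
Q_cond = 126.6 kW

126.6


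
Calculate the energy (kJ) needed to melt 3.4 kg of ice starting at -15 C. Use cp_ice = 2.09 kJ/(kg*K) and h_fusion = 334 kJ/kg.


Sensible heat = cp * dT = 2.09 * 15 = 31.35 kJ/kg
Total per kg = 31.35 + 334 = 365.35 kJ/kg
Q = m * total = 3.4 * 365.35
Q = 1242.2 kJ

1242.2


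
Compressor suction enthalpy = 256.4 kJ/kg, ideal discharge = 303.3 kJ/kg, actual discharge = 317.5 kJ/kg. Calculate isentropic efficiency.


dh_ideal = 303.3 - 256.4 = 46.9 kJ/kg
dh_actual = 317.5 - 256.4 = 61.1 kJ/kg
eta_s = dh_ideal / dh_actual = 46.9 / 61.1
eta_s = 0.7676

0.7676


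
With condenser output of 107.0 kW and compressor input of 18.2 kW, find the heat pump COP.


COP_hp = Q_cond / W
COP_hp = 107.0 / 18.2
COP_hp = 5.879

5.879


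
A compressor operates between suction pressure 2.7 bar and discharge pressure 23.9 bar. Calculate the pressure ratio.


PR = P_high / P_low
PR = 23.9 / 2.7
PR = 8.852

8.852


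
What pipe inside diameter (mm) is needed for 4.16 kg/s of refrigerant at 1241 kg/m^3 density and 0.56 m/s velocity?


A = m_dot / (rho * v) = 4.16 / (1241 * 0.56) = 0.005985956026 m^2
d = sqrt(4*A/pi) * 1000
d = 87.3 mm

87.3


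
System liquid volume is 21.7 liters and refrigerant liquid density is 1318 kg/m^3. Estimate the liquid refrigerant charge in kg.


Charge = V * rho / 1000
Charge = 21.7 * 1318 / 1000
Charge = 28.6 kg

28.6


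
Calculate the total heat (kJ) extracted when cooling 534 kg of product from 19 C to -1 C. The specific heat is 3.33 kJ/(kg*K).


dT = 19 - (-1) = 20 K
Q = m * cp * dT = 534 * 3.33 * 20
Q = 35564 kJ

35564


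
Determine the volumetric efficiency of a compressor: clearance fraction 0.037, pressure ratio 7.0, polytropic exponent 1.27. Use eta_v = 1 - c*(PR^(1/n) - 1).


PR^(1/n) = 7.0^(1/1.27) = 4.62840685
eta_v = 1 - 0.037 * (4.62840685 - 1)
eta_v = 0.8657

0.8657


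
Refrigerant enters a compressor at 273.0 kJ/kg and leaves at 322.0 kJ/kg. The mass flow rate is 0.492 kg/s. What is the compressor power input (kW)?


dh = 322.0 - 273.0 = 49.0 kJ/kg
W = m_dot * dh = 0.492 * 49.0 = 24.11 kW

24.11


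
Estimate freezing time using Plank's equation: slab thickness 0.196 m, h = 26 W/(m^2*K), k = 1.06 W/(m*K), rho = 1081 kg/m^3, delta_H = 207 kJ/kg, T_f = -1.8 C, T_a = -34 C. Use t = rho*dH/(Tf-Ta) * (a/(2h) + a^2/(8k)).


dT = -1.8 - (-34) = 32.2 K
term1 = a/(2h) = 0.196/(2*26) = 0.003769230769
term2 = a^2/(8k) = 0.196^2/(8*1.06) = 0.004530188679
t = rho*dH*1000/dT * (term1 + term2)
t = 1081*207*1000/32.2 * (0.003769230769 + 0.004530188679)
t = 57675 s

57675


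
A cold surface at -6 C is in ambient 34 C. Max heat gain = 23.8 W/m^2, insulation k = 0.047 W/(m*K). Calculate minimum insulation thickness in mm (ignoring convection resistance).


dT = 34 - (-6) = 40 K
thickness = k * dT / q_max * 1000
thickness = 0.047 * 40 / 23.8 * 1000
thickness = 79.0 mm

79.0


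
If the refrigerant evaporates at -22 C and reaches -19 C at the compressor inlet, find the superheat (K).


Superheat = T_suction - T_evap
Superheat = -19 - (-22)
Superheat = 3 K

3


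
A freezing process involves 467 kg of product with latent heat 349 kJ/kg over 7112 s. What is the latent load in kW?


Q_lat = m * h_fg / t
Q_lat = 467 * 349 / 7112
Q_lat = 22.92 kW

22.92


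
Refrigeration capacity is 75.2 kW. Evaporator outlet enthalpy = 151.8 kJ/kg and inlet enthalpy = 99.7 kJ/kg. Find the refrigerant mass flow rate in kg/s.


dh = 151.8 - 99.7 = 52.1 kJ/kg
m_dot = Q / dh = 75.2 / 52.1 = 1.4434 kg/s

1.4434


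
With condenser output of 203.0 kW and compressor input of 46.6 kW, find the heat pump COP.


COP_hp = Q_cond / W
COP_hp = 203.0 / 46.6
COP_hp = 4.356

4.356


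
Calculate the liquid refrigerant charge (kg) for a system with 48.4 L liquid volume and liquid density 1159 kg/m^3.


Charge = V * rho / 1000
Charge = 48.4 * 1159 / 1000
Charge = 56.1 kg

56.1


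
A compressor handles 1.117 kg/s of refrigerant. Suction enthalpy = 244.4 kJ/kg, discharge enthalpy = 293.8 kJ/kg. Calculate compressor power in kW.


dh = 293.8 - 244.4 = 49.4 kJ/kg
W = m_dot * dh = 1.117 * 49.4 = 55.18 kW

55.18


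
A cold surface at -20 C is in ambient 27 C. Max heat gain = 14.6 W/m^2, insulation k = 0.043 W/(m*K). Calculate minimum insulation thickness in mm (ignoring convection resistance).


dT = 27 - (-20) = 47 K
thickness = k * dT / q_max * 1000
thickness = 0.043 * 47 / 14.6 * 1000
thickness = 138.4 mm

138.4


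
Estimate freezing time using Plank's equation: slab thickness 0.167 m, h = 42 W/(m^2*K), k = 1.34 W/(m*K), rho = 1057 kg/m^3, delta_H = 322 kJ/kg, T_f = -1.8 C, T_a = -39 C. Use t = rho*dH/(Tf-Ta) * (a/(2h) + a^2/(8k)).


dT = -1.8 - (-39) = 37.2 K
term1 = a/(2h) = 0.167/(2*42) = 0.001988095238
term2 = a^2/(8k) = 0.167^2/(8*1.34) = 0.002601585821
t = rho*dH*1000/dT * (term1 + term2)
t = 1057*322*1000/37.2 * (0.001988095238 + 0.002601585821)
t = 41992 s

41992


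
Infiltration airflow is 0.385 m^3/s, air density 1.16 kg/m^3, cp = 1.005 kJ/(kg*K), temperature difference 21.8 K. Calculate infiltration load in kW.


Q = V_dot * rho * cp * dT
Q = 0.385 * 1.16 * 1.005 * 21.8
Q = 9.785 kW

9.785


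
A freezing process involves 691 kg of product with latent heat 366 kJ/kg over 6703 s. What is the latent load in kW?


Q_lat = m * h_fg / t
Q_lat = 691 * 366 / 6703
Q_lat = 37.73 kW

37.73


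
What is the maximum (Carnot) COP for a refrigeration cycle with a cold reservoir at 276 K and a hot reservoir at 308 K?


dT = 308 - 276 = 32 K
COP_carnot = T_cold / dT = 276 / 32
COP_carnot = 8.625

8.625


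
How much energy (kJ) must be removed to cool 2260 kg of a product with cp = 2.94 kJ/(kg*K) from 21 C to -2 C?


dT = 21 - (-2) = 23 K
Q = m * cp * dT = 2260 * 2.94 * 23
Q = 152821 kJ

152821


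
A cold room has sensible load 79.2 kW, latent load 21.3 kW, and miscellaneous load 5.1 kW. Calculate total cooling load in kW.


Q_total = Q_s + Q_l + Q_misc
Q_total = 79.2 + 21.3 + 5.1
Q_total = 105.6 kW

105.6


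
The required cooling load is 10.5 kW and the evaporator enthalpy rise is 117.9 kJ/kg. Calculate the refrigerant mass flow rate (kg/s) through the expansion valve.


m_dot = Q / dh
m_dot = 10.5 / 117.9
m_dot = 0.0891 kg/s

0.0891


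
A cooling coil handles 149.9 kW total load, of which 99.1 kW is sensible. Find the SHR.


SHR = Q_sensible / Q_total
SHR = 99.1 / 149.9
SHR = 0.661

0.661


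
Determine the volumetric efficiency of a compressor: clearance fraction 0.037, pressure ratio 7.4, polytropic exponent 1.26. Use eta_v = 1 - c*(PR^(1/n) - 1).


PR^(1/n) = 7.4^(1/1.26) = 4.89628224
eta_v = 1 - 0.037 * (4.89628224 - 1)
eta_v = 0.8558

0.8558


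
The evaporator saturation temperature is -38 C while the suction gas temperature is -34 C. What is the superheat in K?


Superheat = T_suction - T_evap
Superheat = -34 - (-38)
Superheat = 4 K

4


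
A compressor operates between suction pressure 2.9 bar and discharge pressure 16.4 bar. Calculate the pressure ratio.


PR = P_high / P_low
PR = 16.4 / 2.9
PR = 5.655

5.655


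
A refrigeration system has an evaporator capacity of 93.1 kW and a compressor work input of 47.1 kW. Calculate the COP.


COP = Q_evap / W
COP = 93.1 / 47.1
COP = 1.977

1.977


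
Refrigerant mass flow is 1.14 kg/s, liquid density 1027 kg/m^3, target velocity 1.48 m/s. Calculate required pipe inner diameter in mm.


A = m_dot / (rho * v) = 1.14 / (1027 * 1.48) = 0.0007500197374 m^2
d = sqrt(4*A/pi) * 1000
d = 30.9 mm

30.9


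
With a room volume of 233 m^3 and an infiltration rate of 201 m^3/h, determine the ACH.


ACH = flow / volume
ACH = 201 / 233
ACH = 0.863

0.863


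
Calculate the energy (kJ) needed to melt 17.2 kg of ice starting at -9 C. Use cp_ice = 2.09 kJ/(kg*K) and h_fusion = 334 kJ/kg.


Sensible heat = cp * dT = 2.09 * 9 = 18.81 kJ/kg
Total per kg = 18.81 + 334 = 352.81 kJ/kg
Q = m * total = 17.2 * 352.81
Q = 6068.3 kJ

6068.3


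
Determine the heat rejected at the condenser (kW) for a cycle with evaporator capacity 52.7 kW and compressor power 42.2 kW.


Q_cond = Q_evap + W
Q_cond = 52.7 + 42.2
Q_cond = 94.9 kW

94.9


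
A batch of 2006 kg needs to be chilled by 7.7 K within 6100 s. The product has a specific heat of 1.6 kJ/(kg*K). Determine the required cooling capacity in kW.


Q = m * cp * dT / t
Q = 2006 * 1.6 * 7.7 / 6100
Q = 4.051 kW

4.051


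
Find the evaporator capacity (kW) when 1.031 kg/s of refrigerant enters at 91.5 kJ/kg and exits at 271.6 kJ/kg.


dh = 271.6 - 91.5 = 180.1 kJ/kg
Q_evap = m_dot * dh = 1.031 * 180.1
Q_evap = 185.68 kW

185.68


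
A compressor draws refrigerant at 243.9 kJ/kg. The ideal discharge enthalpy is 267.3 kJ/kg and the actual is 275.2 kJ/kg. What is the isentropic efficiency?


dh_ideal = 267.3 - 243.9 = 23.4 kJ/kg
dh_actual = 275.2 - 243.9 = 31.3 kJ/kg
eta_s = dh_ideal / dh_actual = 23.4 / 31.3
eta_s = 0.7476

0.7476


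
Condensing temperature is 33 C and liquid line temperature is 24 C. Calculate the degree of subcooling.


Subcooling = T_cond - T_liquid
Subcooling = 33 - 24
Subcooling = 9 K

9


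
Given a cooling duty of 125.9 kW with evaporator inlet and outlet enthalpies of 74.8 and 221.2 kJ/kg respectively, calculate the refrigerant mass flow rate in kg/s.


dh = 221.2 - 74.8 = 146.4 kJ/kg
m_dot = Q / dh = 125.9 / 146.4 = 0.86 kg/s

0.86


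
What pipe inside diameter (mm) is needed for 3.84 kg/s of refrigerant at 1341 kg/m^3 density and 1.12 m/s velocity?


A = m_dot / (rho * v) = 3.84 / (1341 * 1.12) = 0.002556727389 m^2
d = sqrt(4*A/pi) * 1000
d = 57.1 mm

57.1


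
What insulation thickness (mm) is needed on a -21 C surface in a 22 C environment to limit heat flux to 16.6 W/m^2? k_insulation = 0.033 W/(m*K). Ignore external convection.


dT = 22 - (-21) = 43 K
thickness = k * dT / q_max * 1000
thickness = 0.033 * 43 / 16.6 * 1000
thickness = 85.5 mm

85.5


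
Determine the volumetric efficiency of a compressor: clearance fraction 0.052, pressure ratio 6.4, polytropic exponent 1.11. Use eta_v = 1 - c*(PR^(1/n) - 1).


PR^(1/n) = 6.4^(1/1.11) = 5.32461566
eta_v = 1 - 0.052 * (5.32461566 - 1)
eta_v = 0.7751

0.7751


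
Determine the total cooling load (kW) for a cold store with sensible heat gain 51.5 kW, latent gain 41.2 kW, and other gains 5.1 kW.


Q_total = Q_s + Q_l + Q_misc
Q_total = 51.5 + 41.2 + 5.1
Q_total = 97.8 kW

97.8


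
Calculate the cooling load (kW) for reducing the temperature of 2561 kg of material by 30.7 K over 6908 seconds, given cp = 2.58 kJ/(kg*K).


Q = m * cp * dT / t
Q = 2561 * 2.58 * 30.7 / 6908
Q = 29.364 kW

29.364


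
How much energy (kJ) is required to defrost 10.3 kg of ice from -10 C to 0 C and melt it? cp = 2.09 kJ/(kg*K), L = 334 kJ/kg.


Sensible heat = cp * dT = 2.09 * 10 = 20.9 kJ/kg
Total per kg = 20.9 + 334 = 354.9 kJ/kg
Q = m * total = 10.3 * 354.9
Q = 3655.5 kJ

3655.5


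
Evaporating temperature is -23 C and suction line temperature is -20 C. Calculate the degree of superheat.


Superheat = T_suction - T_evap
Superheat = -20 - (-23)
Superheat = 3 K

3


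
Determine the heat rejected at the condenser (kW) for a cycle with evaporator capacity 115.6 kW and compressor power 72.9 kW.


Q_cond = Q_evap + W
Q_cond = 115.6 + 72.9
Q_cond = 188.5 kW

188.5


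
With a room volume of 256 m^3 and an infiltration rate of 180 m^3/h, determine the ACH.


ACH = flow / volume
ACH = 180 / 256
ACH = 0.703

0.703


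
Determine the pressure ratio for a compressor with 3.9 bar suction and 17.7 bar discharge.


PR = P_high / P_low
PR = 17.7 / 3.9
PR = 4.538

4.538


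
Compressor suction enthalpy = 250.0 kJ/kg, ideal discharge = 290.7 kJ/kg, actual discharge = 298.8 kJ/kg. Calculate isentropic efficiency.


dh_ideal = 290.7 - 250.0 = 40.7 kJ/kg
dh_actual = 298.8 - 250.0 = 48.8 kJ/kg
eta_s = dh_ideal / dh_actual = 40.7 / 48.8
eta_s = 0.834

0.834


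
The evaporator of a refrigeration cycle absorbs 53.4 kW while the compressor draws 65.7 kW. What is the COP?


COP = Q_evap / W
COP = 53.4 / 65.7
COP = 0.813

0.813


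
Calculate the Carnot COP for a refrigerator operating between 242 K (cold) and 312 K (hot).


dT = 312 - 242 = 70 K
COP_carnot = T_cold / dT = 242 / 70
COP_carnot = 3.457

3.457


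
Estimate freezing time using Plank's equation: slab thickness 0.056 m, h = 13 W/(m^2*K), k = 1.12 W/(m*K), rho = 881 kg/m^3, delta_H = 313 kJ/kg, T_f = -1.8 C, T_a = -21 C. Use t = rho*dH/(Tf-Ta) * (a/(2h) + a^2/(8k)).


dT = -1.8 - (-21) = 19.2 K
term1 = a/(2h) = 0.056/(2*13) = 0.002153846154
term2 = a^2/(8k) = 0.056^2/(8*1.12) = 0.00035
t = rho*dH*1000/dT * (term1 + term2)
t = 881*313*1000/19.2 * (0.002153846154 + 0.00035)
t = 35961 s

35961


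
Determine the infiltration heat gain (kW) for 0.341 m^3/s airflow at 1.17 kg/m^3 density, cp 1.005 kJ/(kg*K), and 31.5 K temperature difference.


Q = V_dot * rho * cp * dT
Q = 0.341 * 1.17 * 1.005 * 31.5
Q = 12.63 kW

12.63


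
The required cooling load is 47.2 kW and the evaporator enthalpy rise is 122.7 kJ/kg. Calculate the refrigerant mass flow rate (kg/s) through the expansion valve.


m_dot = Q / dh
m_dot = 47.2 / 122.7
m_dot = 0.3847 kg/s

0.3847


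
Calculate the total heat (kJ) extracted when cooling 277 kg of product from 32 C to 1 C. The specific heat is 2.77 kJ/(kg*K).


dT = 32 - (1) = 31 K
Q = m * cp * dT = 277 * 2.77 * 31
Q = 23786 kJ

23786


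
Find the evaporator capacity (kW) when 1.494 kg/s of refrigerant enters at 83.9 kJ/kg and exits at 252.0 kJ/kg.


dh = 252.0 - 83.9 = 168.1 kJ/kg
Q_evap = m_dot * dh = 1.494 * 168.1
Q_evap = 251.14 kW

251.14


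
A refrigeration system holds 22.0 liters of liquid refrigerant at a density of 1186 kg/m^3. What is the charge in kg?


Charge = V * rho / 1000
Charge = 22.0 * 1186 / 1000
Charge = 26.09 kg

26.09


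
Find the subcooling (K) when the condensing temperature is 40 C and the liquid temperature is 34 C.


Subcooling = T_cond - T_liquid
Subcooling = 40 - 34
Subcooling = 6 K

6


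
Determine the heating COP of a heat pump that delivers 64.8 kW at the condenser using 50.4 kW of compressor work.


COP_hp = Q_cond / W
COP_hp = 64.8 / 50.4
COP_hp = 1.286

1.286


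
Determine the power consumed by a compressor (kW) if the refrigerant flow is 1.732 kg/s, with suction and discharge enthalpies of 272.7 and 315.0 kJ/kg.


dh = 315.0 - 272.7 = 42.3 kJ/kg
W = m_dot * dh = 1.732 * 42.3 = 73.26 kW

73.26


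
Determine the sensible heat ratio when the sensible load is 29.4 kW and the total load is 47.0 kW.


SHR = Q_sensible / Q_total
SHR = 29.4 / 47.0
SHR = 0.626

0.626


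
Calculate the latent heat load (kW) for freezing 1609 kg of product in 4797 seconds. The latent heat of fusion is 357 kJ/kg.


Q_lat = m * h_fg / t
Q_lat = 1609 * 357 / 4797
Q_lat = 119.74 kW

119.74


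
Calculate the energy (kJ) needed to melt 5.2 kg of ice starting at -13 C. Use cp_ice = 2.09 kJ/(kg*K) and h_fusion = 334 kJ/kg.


Sensible heat = cp * dT = 2.09 * 13 = 27.17 kJ/kg
Total per kg = 27.17 + 334 = 361.17 kJ/kg
Q = m * total = 5.2 * 361.17
Q = 1878.1 kJ

1878.1


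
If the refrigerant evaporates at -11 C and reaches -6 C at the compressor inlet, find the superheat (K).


Superheat = T_suction - T_evap
Superheat = -6 - (-11)
Superheat = 5 K

5


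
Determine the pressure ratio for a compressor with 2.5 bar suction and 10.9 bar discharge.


PR = P_high / P_low
PR = 10.9 / 2.5
PR = 4.36

4.36


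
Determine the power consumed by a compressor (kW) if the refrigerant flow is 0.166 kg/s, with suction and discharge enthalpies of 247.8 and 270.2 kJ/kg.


dh = 270.2 - 247.8 = 22.4 kJ/kg
W = m_dot * dh = 0.166 * 22.4 = 3.72 kW

3.72


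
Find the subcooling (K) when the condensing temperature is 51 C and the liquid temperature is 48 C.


Subcooling = T_cond - T_liquid
Subcooling = 51 - 48
Subcooling = 3 K

3


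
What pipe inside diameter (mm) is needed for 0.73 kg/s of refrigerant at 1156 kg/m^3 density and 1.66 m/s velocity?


A = m_dot / (rho * v) = 0.73 / (1156 * 1.66) = 0.0003804143911 m^2
d = sqrt(4*A/pi) * 1000
d = 22.0 mm

22.0


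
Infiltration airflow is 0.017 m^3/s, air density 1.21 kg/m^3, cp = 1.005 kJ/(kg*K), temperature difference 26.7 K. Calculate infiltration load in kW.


Q = V_dot * rho * cp * dT
Q = 0.017 * 1.21 * 1.005 * 26.7
Q = 0.552 kW

0.552


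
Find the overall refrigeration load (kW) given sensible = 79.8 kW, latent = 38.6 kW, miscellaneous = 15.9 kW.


Q_total = Q_s + Q_l + Q_misc
Q_total = 79.8 + 38.6 + 15.9
Q_total = 134.3 kW

134.3


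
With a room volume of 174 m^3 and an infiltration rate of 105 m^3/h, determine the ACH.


ACH = flow / volume
ACH = 105 / 174
ACH = 0.603

0.603


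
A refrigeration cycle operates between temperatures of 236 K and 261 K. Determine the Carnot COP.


dT = 261 - 236 = 25 K
COP_carnot = T_cold / dT = 236 / 25
COP_carnot = 9.44

9.44


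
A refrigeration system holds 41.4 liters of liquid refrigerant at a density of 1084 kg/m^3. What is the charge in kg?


Charge = V * rho / 1000
Charge = 41.4 * 1084 / 1000
Charge = 44.88 kg

44.88


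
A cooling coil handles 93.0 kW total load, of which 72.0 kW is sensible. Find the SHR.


SHR = Q_sensible / Q_total
SHR = 72.0 / 93.0
SHR = 0.774

0.774


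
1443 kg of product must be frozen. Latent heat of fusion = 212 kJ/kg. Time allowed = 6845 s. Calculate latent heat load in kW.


Q_lat = m * h_fg / t
Q_lat = 1443 * 212 / 6845
Q_lat = 44.69 kW

44.69


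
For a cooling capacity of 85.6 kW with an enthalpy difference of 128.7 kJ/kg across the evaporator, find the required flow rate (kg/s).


m_dot = Q / dh
m_dot = 85.6 / 128.7
m_dot = 0.6651 kg/s

0.6651


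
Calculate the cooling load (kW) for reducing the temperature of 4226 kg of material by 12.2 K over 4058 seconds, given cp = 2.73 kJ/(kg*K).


Q = m * cp * dT / t
Q = 4226 * 2.73 * 12.2 / 4058
Q = 34.685 kW

34.685


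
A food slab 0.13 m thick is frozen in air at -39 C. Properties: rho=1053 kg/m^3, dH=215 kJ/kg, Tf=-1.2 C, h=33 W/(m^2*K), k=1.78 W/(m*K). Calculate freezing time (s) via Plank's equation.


dT = -1.2 - (-39) = 37.8 K
term1 = a/(2h) = 0.13/(2*33) = 0.00196969697
term2 = a^2/(8k) = 0.13^2/(8*1.78) = 0.001186797753
t = rho*dH*1000/dT * (term1 + term2)
t = 1053*215*1000/37.8 * (0.00196969697 + 0.001186797753)
t = 18905 s

18905


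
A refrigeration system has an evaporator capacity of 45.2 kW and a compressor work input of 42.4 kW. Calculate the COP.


COP = Q_evap / W
COP = 45.2 / 42.4
COP = 1.066

1.066


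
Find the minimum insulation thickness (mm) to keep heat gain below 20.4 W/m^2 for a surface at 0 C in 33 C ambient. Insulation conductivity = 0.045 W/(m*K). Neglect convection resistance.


dT = 33 - (0) = 33 K
thickness = k * dT / q_max * 1000
thickness = 0.045 * 33 / 20.4 * 1000
thickness = 72.8 mm

72.8


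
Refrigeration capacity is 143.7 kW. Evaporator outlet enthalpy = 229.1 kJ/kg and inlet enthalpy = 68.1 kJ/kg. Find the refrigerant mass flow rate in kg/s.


dh = 229.1 - 68.1 = 161.0 kJ/kg
m_dot = Q / dh = 143.7 / 161.0 = 0.8925 kg/s

0.8925


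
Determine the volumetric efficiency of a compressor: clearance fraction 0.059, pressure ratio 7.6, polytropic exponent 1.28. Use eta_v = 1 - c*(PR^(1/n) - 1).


PR^(1/n) = 7.6^(1/1.28) = 4.87680756
eta_v = 1 - 0.059 * (4.87680756 - 1)
eta_v = 0.7713

0.7713


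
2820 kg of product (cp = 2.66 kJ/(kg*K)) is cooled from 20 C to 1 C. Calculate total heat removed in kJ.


dT = 20 - (1) = 19 K
Q = m * cp * dT = 2820 * 2.66 * 19
Q = 142523 kJ

142523


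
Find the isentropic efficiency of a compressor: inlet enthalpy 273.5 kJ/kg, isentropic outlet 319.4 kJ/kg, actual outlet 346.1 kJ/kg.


dh_ideal = 319.4 - 273.5 = 45.9 kJ/kg
dh_actual = 346.1 - 273.5 = 72.6 kJ/kg
eta_s = dh_ideal / dh_actual = 45.9 / 72.6
eta_s = 0.6322

0.6322


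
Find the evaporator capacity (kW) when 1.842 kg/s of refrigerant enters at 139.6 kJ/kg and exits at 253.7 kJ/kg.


dh = 253.7 - 139.6 = 114.1 kJ/kg
Q_evap = m_dot * dh = 1.842 * 114.1
Q_evap = 210.17 kW

210.17


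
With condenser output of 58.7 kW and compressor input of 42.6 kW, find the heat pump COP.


COP_hp = Q_cond / W
COP_hp = 58.7 / 42.6
COP_hp = 1.378

1.378


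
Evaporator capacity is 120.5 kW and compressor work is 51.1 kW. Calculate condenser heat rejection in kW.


Q_cond = Q_evap + W
Q_cond = 120.5 + 51.1
Q_cond = 171.6 kW

171.6


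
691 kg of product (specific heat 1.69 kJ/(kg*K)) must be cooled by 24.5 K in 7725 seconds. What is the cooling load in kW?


Q = m * cp * dT / t
Q = 691 * 1.69 * 24.5 / 7725
Q = 3.704 kW

3.704


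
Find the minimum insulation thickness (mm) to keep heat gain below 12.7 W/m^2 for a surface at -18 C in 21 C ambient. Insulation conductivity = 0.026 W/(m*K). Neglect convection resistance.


dT = 21 - (-18) = 39 K
thickness = k * dT / q_max * 1000
thickness = 0.026 * 39 / 12.7 * 1000
thickness = 79.8 mm

79.8


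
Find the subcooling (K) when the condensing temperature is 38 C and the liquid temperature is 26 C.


Subcooling = T_cond - T_liquid
Subcooling = 38 - 26
Subcooling = 12 K

12


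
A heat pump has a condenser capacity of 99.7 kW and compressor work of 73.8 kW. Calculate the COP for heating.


COP_hp = Q_cond / W
COP_hp = 99.7 / 73.8
COP_hp = 1.351

1.351


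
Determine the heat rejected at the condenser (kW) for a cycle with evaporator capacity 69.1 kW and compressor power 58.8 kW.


Q_cond = Q_evap + W
Q_cond = 69.1 + 58.8
Q_cond = 127.9 kW

127.9


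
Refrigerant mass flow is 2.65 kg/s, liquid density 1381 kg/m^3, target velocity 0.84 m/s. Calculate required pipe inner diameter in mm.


A = m_dot / (rho * v) = 2.65 / (1381 * 0.84) = 0.002284403986 m^2
d = sqrt(4*A/pi) * 1000
d = 53.9 mm

53.9


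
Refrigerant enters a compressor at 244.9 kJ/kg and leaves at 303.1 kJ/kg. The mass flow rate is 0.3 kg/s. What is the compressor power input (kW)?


dh = 303.1 - 244.9 = 58.2 kJ/kg
W = m_dot * dh = 0.3 * 58.2 = 17.46 kW

17.46


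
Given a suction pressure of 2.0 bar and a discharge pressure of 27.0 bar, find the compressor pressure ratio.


PR = P_high / P_low
PR = 27.0 / 2.0
PR = 13.5

13.5


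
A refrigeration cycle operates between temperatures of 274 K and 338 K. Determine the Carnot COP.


dT = 338 - 274 = 64 K
COP_carnot = T_cold / dT = 274 / 64
COP_carnot = 4.281

4.281


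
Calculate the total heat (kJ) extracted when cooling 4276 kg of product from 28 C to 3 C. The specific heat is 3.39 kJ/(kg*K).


dT = 28 - (3) = 25 K
Q = m * cp * dT = 4276 * 3.39 * 25
Q = 362391 kJ

362391


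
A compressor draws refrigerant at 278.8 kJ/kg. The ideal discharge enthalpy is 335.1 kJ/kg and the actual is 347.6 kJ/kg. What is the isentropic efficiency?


dh_ideal = 335.1 - 278.8 = 56.3 kJ/kg
dh_actual = 347.6 - 278.8 = 68.8 kJ/kg
eta_s = dh_ideal / dh_actual = 56.3 / 68.8
eta_s = 0.8183

0.8183


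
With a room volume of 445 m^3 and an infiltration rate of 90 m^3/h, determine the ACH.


ACH = flow / volume
ACH = 90 / 445
ACH = 0.202

0.202


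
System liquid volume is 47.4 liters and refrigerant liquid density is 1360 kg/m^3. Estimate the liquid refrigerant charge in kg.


Charge = V * rho / 1000
Charge = 47.4 * 1360 / 1000
Charge = 64.46 kg

64.46


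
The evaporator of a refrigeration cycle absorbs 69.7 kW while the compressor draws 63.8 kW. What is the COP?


COP = Q_evap / W
COP = 69.7 / 63.8
COP = 1.092

1.092


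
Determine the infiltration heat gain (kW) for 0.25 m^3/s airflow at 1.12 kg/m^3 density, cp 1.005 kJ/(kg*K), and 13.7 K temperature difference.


Q = V_dot * rho * cp * dT
Q = 0.25 * 1.12 * 1.005 * 13.7
Q = 3.855 kW

3.855


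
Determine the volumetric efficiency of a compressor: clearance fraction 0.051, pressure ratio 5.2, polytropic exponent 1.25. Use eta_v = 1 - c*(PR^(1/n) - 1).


PR^(1/n) = 5.2^(1/1.25) = 3.73940647
eta_v = 1 - 0.051 * (3.73940647 - 1)
eta_v = 0.8603

0.8603


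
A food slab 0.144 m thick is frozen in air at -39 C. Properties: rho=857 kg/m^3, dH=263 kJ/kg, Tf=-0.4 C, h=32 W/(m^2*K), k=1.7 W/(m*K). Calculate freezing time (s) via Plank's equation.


dT = -0.4 - (-39) = 38.6 K
term1 = a/(2h) = 0.144/(2*32) = 0.00225
term2 = a^2/(8k) = 0.144^2/(8*1.7) = 0.001524705882
t = rho*dH*1000/dT * (term1 + term2)
t = 857*263*1000/38.6 * (0.00225 + 0.001524705882)
t = 22041 s

22041


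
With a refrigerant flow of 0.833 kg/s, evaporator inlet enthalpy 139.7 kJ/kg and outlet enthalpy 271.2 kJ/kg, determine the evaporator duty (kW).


dh = 271.2 - 139.7 = 131.5 kJ/kg
Q_evap = m_dot * dh = 0.833 * 131.5
Q_evap = 109.54 kW

109.54


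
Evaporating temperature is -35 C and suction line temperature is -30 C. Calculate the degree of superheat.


Superheat = T_suction - T_evap
Superheat = -30 - (-35)
Superheat = 5 K

5


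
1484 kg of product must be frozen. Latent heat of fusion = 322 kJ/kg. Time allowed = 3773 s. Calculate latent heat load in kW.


Q_lat = m * h_fg / t
Q_lat = 1484 * 322 / 3773
Q_lat = 126.65 kW

126.65


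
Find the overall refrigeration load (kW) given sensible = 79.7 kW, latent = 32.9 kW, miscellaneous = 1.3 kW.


Q_total = Q_s + Q_l + Q_misc
Q_total = 79.7 + 32.9 + 1.3
Q_total = 113.9 kW

113.9


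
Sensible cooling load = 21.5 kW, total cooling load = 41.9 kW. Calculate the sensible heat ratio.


SHR = Q_sensible / Q_total
SHR = 21.5 / 41.9
SHR = 0.513

0.513


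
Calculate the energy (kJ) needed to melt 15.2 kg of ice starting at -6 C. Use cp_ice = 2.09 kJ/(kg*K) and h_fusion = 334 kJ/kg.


Sensible heat = cp * dT = 2.09 * 6 = 12.54 kJ/kg
Total per kg = 12.54 + 334 = 346.54 kJ/kg
Q = m * total = 15.2 * 346.54
Q = 5267.4 kJ

5267.4
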